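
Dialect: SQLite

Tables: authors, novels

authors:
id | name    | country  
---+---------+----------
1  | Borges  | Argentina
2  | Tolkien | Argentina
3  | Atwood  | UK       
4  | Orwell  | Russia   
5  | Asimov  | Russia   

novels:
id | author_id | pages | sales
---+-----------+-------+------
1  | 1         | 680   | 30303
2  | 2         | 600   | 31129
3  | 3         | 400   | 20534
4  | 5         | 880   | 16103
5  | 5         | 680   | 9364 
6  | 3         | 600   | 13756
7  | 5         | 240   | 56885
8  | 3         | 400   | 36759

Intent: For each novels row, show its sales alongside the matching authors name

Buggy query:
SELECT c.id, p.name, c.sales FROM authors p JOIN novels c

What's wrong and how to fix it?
Bug: JOIN with no ON clause produces a cartesian product; every novels row pairs with every authors row

Fix: Add ON c.author_id = p.id to the JOIN

Corrected query:
SELECT c.id, p.name, c.sales FROM authors p JOIN novels c ON c.author_id = p.id

Result:
id | name    | sales
---+---------+------
1  | Borges  | 30303
2  | Tolkien | 31129
3  | Atwood  | 20534
4  | Asimov  | 16103
5  | Asimov  | 9364 
6  | Atwood  | 13756
7  | Asimov  | 56885
8  | Atwood  | 36759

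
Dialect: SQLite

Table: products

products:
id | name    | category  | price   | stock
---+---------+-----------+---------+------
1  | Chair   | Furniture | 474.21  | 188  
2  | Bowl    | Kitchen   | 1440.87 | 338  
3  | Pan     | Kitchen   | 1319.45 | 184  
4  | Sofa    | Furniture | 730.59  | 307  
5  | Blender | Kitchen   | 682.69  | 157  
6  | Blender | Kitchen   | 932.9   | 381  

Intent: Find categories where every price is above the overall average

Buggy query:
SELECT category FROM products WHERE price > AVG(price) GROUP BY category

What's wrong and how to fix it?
Bug: WHERE evaluates per row before aggregation, so AVG() is unavailable

Fix: Use a subquery for AVG and a HAVING MIN(...) filter so the condition holds for every row in the group

Corrected query:
SELECT category FROM products GROUP BY category HAVING MIN(price) > (SELECT AVG(price) FROM products)

Result:
(no rows)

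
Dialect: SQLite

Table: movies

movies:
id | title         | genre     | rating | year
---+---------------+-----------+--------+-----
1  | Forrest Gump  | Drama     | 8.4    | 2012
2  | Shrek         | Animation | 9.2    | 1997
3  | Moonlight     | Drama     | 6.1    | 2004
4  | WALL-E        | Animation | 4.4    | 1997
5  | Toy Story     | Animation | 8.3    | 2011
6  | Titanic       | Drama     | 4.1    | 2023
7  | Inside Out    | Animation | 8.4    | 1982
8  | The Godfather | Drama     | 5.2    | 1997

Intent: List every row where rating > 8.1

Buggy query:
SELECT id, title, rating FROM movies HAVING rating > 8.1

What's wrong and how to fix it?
Bug: This is a non-aggregate query (no GROUP BY, no aggregates), so in SQLite the HAVING clause is invalid here; a row-level condition belongs in WHERE

Fix: Replace HAVING with WHERE since the condition applies to individual rows

Corrected query:
SELECT id, title, rating FROM movies WHERE rating > 8.1

Result:
id | title        | rating
---+--------------+-------
1  | Forrest Gump | 8.4   
2  | Shrek        | 9.2   
5  | Toy Story    | 8.3   
7  | Inside Out   | 8.4   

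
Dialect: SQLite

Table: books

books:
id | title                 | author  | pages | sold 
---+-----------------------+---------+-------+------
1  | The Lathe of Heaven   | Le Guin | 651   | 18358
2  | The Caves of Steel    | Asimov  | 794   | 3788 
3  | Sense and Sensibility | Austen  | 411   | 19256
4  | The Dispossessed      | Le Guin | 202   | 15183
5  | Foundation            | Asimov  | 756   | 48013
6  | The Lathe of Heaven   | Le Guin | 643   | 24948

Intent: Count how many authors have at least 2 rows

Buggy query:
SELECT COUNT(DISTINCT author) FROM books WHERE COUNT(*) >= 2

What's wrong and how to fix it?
Bug: COUNT(*) cannot appear in WHERE; the per-group count doesn't exist yet

Fix: Group first with HAVING COUNT(*) >= 2, then COUNT the resulting groups

Corrected query:
SELECT COUNT(*) FROM (SELECT author FROM books GROUP BY author HAVING COUNT(*) >= 2)

Result:
COUNT(*)
--------
2       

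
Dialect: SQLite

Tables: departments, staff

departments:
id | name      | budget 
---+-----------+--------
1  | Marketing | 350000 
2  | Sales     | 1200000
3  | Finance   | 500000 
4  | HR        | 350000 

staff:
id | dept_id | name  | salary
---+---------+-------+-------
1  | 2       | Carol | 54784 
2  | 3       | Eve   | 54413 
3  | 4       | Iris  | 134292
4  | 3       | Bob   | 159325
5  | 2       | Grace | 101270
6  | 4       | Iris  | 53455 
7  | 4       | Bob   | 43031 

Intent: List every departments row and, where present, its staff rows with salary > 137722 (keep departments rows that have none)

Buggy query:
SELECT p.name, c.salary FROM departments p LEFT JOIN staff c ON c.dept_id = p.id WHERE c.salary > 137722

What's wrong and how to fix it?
Bug: A WHERE condition on the right-hand table after LEFT JOIN drops unmatched parents

Fix: Put 'c.salary > 137722' in the JOIN's ON clause instead of WHERE

Corrected query:
SELECT p.name, c.salary FROM departments p LEFT JOIN staff c ON c.dept_id = p.id AND c.salary > 137722

Result:
name      | salary
----------+-------
Marketing | NULL  
Sales     | NULL  
Finance   | 159325
HR        | NULL  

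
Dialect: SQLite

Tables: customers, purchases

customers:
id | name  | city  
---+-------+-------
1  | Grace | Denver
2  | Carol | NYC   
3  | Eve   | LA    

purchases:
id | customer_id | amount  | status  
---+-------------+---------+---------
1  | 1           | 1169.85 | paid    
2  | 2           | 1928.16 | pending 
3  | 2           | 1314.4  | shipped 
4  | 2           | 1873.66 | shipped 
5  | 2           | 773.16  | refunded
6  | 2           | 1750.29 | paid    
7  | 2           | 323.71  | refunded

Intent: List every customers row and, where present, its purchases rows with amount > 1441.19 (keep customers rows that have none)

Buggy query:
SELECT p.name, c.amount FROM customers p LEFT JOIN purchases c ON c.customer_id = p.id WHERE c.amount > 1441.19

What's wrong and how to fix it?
Bug: A WHERE condition on the right-hand table after LEFT JOIN drops unmatched parents

Fix: Put 'c.amount > 1441.19' in the JOIN's ON clause instead of WHERE

Corrected query:
SELECT p.name, c.amount FROM customers p LEFT JOIN purchases c ON c.customer_id = p.id AND c.amount > 1441.19

Result:
name  | amount 
------+--------
Grace | NULL   
Carol | 1750.29
Carol | 1873.66
Carol | 1928.16
Eve   | NULL   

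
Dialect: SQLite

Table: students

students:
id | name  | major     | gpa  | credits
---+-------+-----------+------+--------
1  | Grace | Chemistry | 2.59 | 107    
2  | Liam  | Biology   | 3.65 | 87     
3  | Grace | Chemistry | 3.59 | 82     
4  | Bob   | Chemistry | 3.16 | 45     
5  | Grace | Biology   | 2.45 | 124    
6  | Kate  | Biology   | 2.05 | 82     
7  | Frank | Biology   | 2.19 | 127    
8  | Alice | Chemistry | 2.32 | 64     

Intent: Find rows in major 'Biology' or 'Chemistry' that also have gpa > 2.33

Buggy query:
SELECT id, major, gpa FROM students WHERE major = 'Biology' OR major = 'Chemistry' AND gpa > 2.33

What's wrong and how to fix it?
Bug: Without parentheses, AND is evaluated before OR, so the gpa filter only applies to the 'Chemistry' branch

Fix: Add parentheses around the OR so the AND applies to both alternatives

Corrected query:
SELECT id, major, gpa FROM students WHERE (major = 'Biology' OR major = 'Chemistry') AND gpa > 2.33

Result:
id | major     | gpa 
---+-----------+-----
1  | Chemistry | 2.59
2  | Biology   | 3.65
3  | Chemistry | 3.59
4  | Chemistry | 3.16
5  | Biology   | 2.45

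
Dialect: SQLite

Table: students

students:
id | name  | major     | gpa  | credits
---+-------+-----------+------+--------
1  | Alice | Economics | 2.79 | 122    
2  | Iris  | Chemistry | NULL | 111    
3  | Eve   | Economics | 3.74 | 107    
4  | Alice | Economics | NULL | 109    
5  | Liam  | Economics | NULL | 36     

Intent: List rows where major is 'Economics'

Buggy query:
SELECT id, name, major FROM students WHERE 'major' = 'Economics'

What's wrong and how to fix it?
Bug: Single quotes denote string literals in SQL; the column name is being compared as a constant string

Fix: Remove the quotes around the column name (or use double quotes for an identifier)

Corrected query:
SELECT id, name, major FROM students WHERE major = 'Economics'

Result:
id | name  | major    
---+-------+----------
1  | Alice | Economics
3  | Eve   | Economics
4  | Alice | Economics
5  | Liam  | Economics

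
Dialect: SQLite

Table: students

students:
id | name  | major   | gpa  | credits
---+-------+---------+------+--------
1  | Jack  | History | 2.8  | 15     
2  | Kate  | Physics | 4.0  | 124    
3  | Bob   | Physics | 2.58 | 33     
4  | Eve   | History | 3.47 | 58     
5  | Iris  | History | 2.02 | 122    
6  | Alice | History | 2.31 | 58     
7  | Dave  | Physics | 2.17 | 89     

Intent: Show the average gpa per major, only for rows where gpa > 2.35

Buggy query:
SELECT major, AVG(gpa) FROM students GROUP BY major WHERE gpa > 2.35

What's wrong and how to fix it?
Bug: Row-level WHERE must come before GROUP BY in the clause order

Fix: Move the WHERE clause before GROUP BY

Corrected query:
SELECT major, AVG(gpa) FROM students WHERE gpa > 2.35 GROUP BY major

Result:
major   | AVG(gpa)
--------+---------
History | 3.135   
Physics | 3.29    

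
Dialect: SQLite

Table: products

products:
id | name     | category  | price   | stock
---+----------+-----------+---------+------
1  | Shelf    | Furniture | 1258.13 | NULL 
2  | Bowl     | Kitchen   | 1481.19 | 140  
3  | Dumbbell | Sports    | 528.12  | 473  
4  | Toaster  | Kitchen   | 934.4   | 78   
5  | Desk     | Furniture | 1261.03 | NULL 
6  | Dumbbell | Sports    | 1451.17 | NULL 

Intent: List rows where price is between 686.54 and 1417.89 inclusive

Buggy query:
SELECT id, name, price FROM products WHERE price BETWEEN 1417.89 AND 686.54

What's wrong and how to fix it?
Bug: BETWEEN expects the lower bound first; with 1417.89 AND 686.54 the range is empty

Fix: Swap the bounds so the smaller value comes first

Corrected query:
SELECT id, name, price FROM products WHERE price BETWEEN 686.54 AND 1417.89

Result:
id | name    | price  
---+---------+--------
1  | Shelf   | 1258.13
4  | Toaster | 934.4  
5  | Desk    | 1261.03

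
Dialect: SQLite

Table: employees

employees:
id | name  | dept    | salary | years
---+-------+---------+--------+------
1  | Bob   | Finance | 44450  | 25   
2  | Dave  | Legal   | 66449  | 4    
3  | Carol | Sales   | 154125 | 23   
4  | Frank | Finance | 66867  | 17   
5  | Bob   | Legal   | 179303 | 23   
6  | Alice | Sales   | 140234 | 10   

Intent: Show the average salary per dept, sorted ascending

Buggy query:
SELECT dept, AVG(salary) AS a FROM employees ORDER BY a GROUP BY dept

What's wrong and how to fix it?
Bug: ORDER BY appears before GROUP BY; SQL clause order requires GROUP BY first

Fix: Move ORDER BY to the end, after GROUP BY

Corrected query:
SELECT dept, AVG(salary) AS a FROM employees GROUP BY dept ORDER BY a

Result:
dept    | a       
--------+---------
Finance | 55658.5 
Legal   | 122876  
Sales   | 147179.5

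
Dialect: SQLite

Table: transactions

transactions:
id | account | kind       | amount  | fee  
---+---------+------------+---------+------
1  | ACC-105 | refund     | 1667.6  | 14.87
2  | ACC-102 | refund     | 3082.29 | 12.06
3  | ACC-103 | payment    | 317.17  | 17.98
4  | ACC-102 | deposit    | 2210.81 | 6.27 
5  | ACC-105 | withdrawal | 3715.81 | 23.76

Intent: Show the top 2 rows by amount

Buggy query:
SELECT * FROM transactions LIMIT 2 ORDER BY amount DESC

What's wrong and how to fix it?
Bug: ORDER BY cannot follow LIMIT; LIMIT is the final clause

Fix: Sort with ORDER BY, then apply LIMIT

Corrected query:
SELECT * FROM transactions ORDER BY amount DESC LIMIT 2

Result:
id | account | kind       | amount  | fee  
---+---------+------------+---------+------
5  | ACC-105 | withdrawal | 3715.81 | 23.76
2  | ACC-102 | refund     | 3082.29 | 12.06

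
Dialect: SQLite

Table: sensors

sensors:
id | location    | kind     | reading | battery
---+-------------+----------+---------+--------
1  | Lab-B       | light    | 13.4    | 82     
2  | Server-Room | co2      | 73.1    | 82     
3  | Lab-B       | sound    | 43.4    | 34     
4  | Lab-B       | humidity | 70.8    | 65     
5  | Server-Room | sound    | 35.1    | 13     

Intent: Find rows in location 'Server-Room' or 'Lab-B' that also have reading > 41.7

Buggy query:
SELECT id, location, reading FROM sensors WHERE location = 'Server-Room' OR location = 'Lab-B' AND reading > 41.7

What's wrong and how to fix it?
Bug: AND binds tighter than OR, so this parses as location = 'Server-Room' OR (location = 'Lab-B' AND reading > 41.7)

Fix: Add parentheses around the OR so the AND applies to both alternatives

Corrected query:
SELECT id, location, reading FROM sensors WHERE (location = 'Server-Room' OR location = 'Lab-B') AND reading > 41.7

Result:
id | location    | reading
---+-------------+--------
2  | Server-Room | 73.1   
3  | Lab-B       | 43.4   
4  | Lab-B       | 70.8   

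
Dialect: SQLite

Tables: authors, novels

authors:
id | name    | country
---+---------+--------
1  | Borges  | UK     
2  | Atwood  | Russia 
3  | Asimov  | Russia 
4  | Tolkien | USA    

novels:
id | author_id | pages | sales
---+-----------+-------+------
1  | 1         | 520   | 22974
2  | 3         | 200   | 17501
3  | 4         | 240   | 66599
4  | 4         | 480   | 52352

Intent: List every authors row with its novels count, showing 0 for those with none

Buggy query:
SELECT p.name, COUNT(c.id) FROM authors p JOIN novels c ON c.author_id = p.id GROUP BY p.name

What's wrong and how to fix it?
Bug: INNER JOIN drops authors rows that have no matching novels rows

Fix: Use LEFT JOIN so parents without children still appear (COUNT(c.id) gives 0)

Corrected query:
SELECT p.name, COUNT(c.id) FROM authors p LEFT JOIN novels c ON c.author_id = p.id GROUP BY p.name

Result:
name    | COUNT(c.id)
--------+------------
Asimov  | 1          
Atwood  | 0          
Borges  | 1          
Tolkien | 2          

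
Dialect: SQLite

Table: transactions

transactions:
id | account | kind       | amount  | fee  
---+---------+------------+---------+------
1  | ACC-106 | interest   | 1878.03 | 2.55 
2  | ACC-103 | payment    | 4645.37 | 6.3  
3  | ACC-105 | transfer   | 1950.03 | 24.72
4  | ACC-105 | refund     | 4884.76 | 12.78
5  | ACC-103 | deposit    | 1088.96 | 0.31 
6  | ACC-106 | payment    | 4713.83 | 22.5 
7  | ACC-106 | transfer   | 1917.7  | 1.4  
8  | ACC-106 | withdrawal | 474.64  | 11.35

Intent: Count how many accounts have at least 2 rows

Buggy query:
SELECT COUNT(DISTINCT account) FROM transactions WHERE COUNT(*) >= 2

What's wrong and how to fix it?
Bug: WHERE filters individual rows, not groups, so a group-level COUNT is invalid there

Fix: Group first with HAVING COUNT(*) >= 2, then COUNT the resulting groups

Corrected query:
SELECT COUNT(*) FROM (SELECT account FROM transactions GROUP BY account HAVING COUNT(*) >= 2)

Result:
COUNT(*)
--------
3       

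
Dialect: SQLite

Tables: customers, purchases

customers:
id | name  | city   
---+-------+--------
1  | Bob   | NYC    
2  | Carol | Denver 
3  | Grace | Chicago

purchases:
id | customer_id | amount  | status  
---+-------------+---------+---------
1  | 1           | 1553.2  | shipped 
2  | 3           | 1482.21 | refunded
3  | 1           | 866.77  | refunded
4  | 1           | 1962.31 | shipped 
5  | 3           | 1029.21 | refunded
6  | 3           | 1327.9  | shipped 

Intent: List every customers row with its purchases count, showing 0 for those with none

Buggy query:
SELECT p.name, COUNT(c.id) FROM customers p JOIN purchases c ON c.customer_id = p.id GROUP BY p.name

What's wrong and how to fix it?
Bug: INNER JOIN drops customers rows that have no matching purchases rows

Fix: Switch to LEFT JOIN to retain unmatched parent rows

Corrected query:
SELECT p.name, COUNT(c.id) FROM customers p LEFT JOIN purchases c ON c.customer_id = p.id GROUP BY p.name

Result:
name  | COUNT(c.id)
------+------------
Bob   | 3          
Carol | 0          
Grace | 3          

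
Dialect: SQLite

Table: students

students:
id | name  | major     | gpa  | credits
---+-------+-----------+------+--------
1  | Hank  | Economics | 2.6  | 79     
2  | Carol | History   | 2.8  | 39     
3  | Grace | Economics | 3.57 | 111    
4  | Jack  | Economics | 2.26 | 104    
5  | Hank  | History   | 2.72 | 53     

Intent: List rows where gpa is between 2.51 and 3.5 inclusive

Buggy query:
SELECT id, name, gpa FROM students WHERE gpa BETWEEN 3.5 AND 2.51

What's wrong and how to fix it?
Bug: BETWEEN expects the lower bound first; with 3.5 AND 2.51 the range is empty

Fix: Write BETWEEN 2.51 AND 3.5

Corrected query:
SELECT id, name, gpa FROM students WHERE gpa BETWEEN 2.51 AND 3.5

Result:
id | name  | gpa 
---+-------+-----
1  | Hank  | 2.6 
2  | Carol | 2.8 
5  | Hank  | 2.72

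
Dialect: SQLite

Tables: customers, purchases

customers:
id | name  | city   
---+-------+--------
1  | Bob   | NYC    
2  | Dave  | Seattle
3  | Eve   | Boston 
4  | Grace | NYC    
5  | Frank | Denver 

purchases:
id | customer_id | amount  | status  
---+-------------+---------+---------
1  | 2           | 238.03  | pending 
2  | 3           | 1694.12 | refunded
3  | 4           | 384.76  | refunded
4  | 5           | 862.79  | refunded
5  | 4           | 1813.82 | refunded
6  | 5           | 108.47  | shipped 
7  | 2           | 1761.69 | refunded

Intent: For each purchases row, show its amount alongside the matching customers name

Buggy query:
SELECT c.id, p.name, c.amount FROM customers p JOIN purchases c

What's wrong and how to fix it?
Bug: JOIN with no ON clause produces a cartesian product; every purchases row pairs with every customers row

Fix: Add ON c.customer_id = p.id to the JOIN

Corrected query:
SELECT c.id, p.name, c.amount FROM customers p JOIN purchases c ON c.customer_id = p.id

Result:
id | name  | amount 
---+-------+--------
1  | Dave  | 238.03 
2  | Eve   | 1694.12
3  | Grace | 384.76 
4  | Frank | 862.79 
5  | Grace | 1813.82
6  | Frank | 108.47 
7  | Dave  | 1761.69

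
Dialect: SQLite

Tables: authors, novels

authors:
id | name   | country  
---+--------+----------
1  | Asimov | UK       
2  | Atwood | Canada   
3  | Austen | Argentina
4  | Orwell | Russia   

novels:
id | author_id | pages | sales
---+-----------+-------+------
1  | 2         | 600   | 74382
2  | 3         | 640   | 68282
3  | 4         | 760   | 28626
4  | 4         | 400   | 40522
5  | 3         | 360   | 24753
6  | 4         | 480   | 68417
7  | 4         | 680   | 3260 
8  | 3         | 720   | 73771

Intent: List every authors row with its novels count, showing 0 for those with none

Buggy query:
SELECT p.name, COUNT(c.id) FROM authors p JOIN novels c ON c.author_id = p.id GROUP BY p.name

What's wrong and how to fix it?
Bug: An inner join excludes parents with zero children

Fix: Use LEFT JOIN so parents without children still appear (COUNT(c.id) gives 0)

Corrected query:
SELECT p.name, COUNT(c.id) FROM authors p LEFT JOIN novels c ON c.author_id = p.id GROUP BY p.name

Result:
name   | COUNT(c.id)
-------+------------
Asimov | 0          
Atwood | 1          
Austen | 3          
Orwell | 4          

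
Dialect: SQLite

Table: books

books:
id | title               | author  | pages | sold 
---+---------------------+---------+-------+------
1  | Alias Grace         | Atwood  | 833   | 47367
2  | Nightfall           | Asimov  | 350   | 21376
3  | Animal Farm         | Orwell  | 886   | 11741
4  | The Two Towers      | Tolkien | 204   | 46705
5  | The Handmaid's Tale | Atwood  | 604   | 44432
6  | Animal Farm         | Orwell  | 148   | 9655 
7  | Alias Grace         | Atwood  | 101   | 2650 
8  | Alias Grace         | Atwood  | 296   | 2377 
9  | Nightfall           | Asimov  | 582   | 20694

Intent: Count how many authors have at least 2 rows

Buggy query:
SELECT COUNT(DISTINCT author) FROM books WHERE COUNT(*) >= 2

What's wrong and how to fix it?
Bug: WHERE filters individual rows, not groups, so a group-level COUNT is invalid there

Fix: Use a subquery that GROUPs and filters with HAVING, then count its rows

Corrected query:
SELECT COUNT(*) FROM (SELECT author FROM books GROUP BY author HAVING COUNT(*) >= 2)

Result:
COUNT(*)
--------
3       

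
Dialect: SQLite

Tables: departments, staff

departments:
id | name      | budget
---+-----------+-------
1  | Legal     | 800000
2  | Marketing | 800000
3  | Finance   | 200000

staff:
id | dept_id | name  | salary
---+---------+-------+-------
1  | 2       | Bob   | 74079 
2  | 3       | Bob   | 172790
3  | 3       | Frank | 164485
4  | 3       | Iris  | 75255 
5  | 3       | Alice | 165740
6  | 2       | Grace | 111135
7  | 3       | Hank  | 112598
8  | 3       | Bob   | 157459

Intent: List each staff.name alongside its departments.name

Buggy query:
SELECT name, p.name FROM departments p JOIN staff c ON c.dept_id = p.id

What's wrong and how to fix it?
Bug: 'name' exists in both joined tables, so the database can't tell which one is meant

Fix: Qualify the column with its table alias (c.name)

Corrected query:
SELECT c.name, p.name FROM departments p JOIN staff c ON c.dept_id = p.id

Result:
name  | name     
------+----------
Bob   | Marketing
Bob   | Finance  
Frank | Finance  
Iris  | Finance  
Alice | Finance  
Grace | Marketing
Hank  | Finance  
Bob   | Finance  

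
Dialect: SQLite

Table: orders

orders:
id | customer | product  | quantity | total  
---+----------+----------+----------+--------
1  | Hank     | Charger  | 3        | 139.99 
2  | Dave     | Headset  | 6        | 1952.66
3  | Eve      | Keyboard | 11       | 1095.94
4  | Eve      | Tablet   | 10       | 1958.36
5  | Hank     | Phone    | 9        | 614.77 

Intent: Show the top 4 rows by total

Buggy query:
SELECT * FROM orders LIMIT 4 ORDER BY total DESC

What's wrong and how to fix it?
Bug: ORDER BY cannot follow LIMIT; LIMIT is the final clause

Fix: Sort with ORDER BY, then apply LIMIT

Corrected query:
SELECT * FROM orders ORDER BY total DESC LIMIT 4

Result:
id | customer | product  | quantity | total  
---+----------+----------+----------+--------
4  | Eve      | Tablet   | 10       | 1958.36
2  | Dave     | Headset  | 6        | 1952.66
3  | Eve      | Keyboard | 11       | 1095.94
5  | Hank     | Phone    | 9        | 614.77 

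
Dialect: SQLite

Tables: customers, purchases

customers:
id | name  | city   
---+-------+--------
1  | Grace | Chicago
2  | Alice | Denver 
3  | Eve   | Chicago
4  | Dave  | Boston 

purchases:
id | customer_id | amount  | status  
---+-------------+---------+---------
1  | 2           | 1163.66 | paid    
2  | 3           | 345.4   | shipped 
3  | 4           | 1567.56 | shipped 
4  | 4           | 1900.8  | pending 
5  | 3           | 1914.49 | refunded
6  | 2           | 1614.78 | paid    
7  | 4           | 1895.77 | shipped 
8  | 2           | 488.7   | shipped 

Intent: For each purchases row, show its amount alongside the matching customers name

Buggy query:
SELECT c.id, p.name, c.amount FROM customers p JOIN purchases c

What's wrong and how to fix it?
Bug: Missing join condition: each purchases row is matched to all customers rows instead of just its own

Fix: Specify the join condition linking the foreign key to the parent id

Corrected query:
SELECT c.id, p.name, c.amount FROM customers p JOIN purchases c ON c.customer_id = p.id

Result:
id | name  | amount 
---+-------+--------
1  | Alice | 1163.66
2  | Eve   | 345.4  
3  | Dave  | 1567.56
4  | Dave  | 1900.8 
5  | Eve   | 1914.49
6  | Alice | 1614.78
7  | Dave  | 1895.77
8  | Alice | 488.7  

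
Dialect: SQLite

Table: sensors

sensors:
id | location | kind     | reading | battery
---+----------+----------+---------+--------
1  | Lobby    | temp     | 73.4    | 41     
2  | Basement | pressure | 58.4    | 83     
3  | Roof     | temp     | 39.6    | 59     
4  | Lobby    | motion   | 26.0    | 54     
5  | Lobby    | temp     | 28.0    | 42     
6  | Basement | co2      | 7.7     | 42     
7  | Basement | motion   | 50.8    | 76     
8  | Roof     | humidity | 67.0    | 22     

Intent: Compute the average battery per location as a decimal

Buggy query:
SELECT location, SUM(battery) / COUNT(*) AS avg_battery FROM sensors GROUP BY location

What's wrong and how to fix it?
Bug: SUM(battery) and COUNT(*) are both integers; the division truncates the fractional part

Fix: Cast one side to REAL so the division keeps the fractional part

Corrected query:
SELECT location, SUM(battery) * 1.0 / COUNT(*) AS avg_battery FROM sensors GROUP BY location

Result:
location | avg_battery
---------+------------
Basement | 67         
Lobby    | 45.666667  
Roof     | 40.5       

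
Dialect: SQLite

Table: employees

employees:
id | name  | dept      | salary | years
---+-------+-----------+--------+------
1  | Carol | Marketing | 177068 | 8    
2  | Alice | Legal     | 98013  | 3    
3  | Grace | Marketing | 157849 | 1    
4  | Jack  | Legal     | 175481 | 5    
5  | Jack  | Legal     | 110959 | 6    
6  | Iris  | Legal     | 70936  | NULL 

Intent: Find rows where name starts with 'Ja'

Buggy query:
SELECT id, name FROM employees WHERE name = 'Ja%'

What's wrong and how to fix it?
Bug: '=' compares the literal string including the % character; pattern matching needs LIKE

Fix: Use LIKE for wildcard pattern matching

Corrected query:
SELECT id, name FROM employees WHERE name LIKE 'Ja%'

Result:
id | name
---+-----
4  | Jack
5  | Jack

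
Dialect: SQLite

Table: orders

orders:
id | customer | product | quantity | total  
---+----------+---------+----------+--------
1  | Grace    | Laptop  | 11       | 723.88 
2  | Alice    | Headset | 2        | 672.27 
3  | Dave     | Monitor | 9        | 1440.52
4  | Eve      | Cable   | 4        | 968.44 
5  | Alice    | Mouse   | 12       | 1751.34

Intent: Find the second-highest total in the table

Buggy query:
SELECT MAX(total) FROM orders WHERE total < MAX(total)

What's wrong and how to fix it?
Bug: The inner MAX is an aggregate inside WHERE, which is not allowed

Fix: Compute the overall MAX in a subquery, then take MAX of rows below it

Corrected query:
SELECT MAX(total) FROM orders WHERE total < (SELECT MAX(total) FROM orders)

Result:
MAX(total)
----------
1440.52   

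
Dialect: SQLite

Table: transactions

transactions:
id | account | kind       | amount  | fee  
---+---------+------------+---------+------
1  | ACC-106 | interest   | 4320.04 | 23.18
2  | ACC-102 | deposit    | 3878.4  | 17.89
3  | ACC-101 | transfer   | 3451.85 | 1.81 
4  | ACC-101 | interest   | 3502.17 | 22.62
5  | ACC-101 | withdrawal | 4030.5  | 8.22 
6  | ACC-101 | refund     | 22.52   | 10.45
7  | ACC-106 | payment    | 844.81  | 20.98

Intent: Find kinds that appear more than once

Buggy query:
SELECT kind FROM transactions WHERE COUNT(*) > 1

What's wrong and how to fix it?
Bug: WHERE can't reference COUNT(*); aggregates are computed after WHERE

Fix: GROUP BY kind, then filter groups with HAVING COUNT(*) > 1

Corrected query:
SELECT kind FROM transactions GROUP BY kind HAVING COUNT(*) > 1

Result:
kind    
--------
interest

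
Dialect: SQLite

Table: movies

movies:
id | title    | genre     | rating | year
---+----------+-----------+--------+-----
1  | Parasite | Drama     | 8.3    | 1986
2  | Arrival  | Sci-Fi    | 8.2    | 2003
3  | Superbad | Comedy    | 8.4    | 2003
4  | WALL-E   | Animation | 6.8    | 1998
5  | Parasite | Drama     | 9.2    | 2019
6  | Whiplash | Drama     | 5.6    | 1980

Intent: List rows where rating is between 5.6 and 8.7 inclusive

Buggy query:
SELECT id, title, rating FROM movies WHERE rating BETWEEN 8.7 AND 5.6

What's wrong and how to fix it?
Bug: BETWEEN expects the lower bound first; with 8.7 AND 5.6 the range is empty

Fix: Swap the bounds so the smaller value comes first

Corrected query:
SELECT id, title, rating FROM movies WHERE rating BETWEEN 5.6 AND 8.7

Result:
id | title    | rating
---+----------+-------
1  | Parasite | 8.3   
2  | Arrival  | 8.2   
3  | Superbad | 8.4   
4  | WALL-E   | 6.8   
6  | Whiplash | 5.6   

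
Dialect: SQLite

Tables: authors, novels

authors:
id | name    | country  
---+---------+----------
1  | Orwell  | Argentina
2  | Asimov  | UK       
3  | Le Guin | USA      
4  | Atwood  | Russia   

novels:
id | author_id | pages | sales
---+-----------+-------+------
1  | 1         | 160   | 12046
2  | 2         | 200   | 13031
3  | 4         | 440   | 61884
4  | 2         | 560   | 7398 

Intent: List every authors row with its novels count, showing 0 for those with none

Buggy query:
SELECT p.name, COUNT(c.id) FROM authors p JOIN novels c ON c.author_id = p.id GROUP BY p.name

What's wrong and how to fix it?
Bug: An inner join excludes parents with zero children

Fix: Switch to LEFT JOIN to retain unmatched parent rows

Corrected query:
SELECT p.name, COUNT(c.id) FROM authors p LEFT JOIN novels c ON c.author_id = p.id GROUP BY p.name

Result:
name    | COUNT(c.id)
--------+------------
Asimov  | 2          
Atwood  | 1          
Le Guin | 0          
Orwell  | 1          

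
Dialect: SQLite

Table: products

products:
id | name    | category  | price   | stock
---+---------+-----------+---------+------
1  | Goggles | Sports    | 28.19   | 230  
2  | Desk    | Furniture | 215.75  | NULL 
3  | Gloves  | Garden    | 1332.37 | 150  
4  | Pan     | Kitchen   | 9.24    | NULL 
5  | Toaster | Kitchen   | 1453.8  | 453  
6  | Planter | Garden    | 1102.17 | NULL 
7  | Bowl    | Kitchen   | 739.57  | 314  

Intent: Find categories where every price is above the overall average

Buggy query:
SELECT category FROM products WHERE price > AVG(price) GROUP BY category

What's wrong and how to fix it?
Bug: AVG() is an aggregate; it can't sit directly in WHERE

Fix: Compute the overall average in a scalar subquery and compare each group's MIN against it in HAVING

Corrected query:
SELECT category FROM products GROUP BY category HAVING MIN(price) > (SELECT AVG(price) FROM products)

Result:
category
--------
Garden  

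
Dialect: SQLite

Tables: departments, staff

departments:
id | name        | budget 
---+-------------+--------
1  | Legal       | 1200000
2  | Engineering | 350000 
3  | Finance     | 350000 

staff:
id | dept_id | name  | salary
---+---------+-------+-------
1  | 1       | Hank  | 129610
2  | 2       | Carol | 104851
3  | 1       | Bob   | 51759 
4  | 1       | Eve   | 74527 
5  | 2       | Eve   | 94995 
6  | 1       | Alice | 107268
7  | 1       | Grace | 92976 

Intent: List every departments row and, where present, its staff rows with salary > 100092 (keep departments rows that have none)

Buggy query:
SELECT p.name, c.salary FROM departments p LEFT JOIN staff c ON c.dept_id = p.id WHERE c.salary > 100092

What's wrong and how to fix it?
Bug: A WHERE condition on the right-hand table after LEFT JOIN drops unmatched parents

Fix: Put 'c.salary > 100092' in the JOIN's ON clause instead of WHERE

Corrected query:
SELECT p.name, c.salary FROM departments p LEFT JOIN staff c ON c.dept_id = p.id AND c.salary > 100092

Result:
name        | salary
------------+-------
Legal       | 107268
Legal       | 129610
Engineering | 104851
Finance     | NULL  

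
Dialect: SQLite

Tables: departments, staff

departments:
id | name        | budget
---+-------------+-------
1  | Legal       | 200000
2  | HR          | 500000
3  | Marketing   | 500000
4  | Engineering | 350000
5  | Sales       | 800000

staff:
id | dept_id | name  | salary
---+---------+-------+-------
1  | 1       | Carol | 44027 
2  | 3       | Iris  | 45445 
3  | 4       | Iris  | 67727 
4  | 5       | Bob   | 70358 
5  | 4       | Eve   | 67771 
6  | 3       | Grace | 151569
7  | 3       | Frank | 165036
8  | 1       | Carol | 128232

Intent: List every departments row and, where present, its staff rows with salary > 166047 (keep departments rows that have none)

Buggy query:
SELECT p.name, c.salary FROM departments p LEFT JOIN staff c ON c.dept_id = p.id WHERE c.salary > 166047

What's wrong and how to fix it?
Bug: Filtering c.salary in WHERE discards the NULL rows produced by LEFT JOIN, turning it into an inner join

Fix: Move the right-table condition into the ON clause so unmatched parents are kept

Corrected query:
SELECT p.name, c.salary FROM departments p LEFT JOIN staff c ON c.dept_id = p.id AND c.salary > 166047

Result:
name        | salary
------------+-------
Legal       | NULL  
HR          | NULL  
Marketing   | NULL  
Engineering | NULL  
Sales       | NULL  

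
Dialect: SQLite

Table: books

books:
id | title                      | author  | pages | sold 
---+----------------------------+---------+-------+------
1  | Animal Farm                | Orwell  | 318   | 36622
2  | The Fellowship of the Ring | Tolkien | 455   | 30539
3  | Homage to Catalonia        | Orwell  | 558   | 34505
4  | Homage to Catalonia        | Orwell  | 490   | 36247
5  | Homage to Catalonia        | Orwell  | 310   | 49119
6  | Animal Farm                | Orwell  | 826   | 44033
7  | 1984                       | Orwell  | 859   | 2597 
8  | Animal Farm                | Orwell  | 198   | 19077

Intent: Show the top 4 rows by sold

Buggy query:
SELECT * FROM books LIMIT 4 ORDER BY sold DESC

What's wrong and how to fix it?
Bug: LIMIT must come after ORDER BY

Fix: Sort with ORDER BY, then apply LIMIT

Corrected query:
SELECT * FROM books ORDER BY sold DESC LIMIT 4

Result:
id | title               | author | pages | sold 
---+---------------------+--------+-------+------
5  | Homage to Catalonia | Orwell | 310   | 49119
6  | Animal Farm         | Orwell | 826   | 44033
1  | Animal Farm         | Orwell | 318   | 36622
4  | Homage to Catalonia | Orwell | 490   | 36247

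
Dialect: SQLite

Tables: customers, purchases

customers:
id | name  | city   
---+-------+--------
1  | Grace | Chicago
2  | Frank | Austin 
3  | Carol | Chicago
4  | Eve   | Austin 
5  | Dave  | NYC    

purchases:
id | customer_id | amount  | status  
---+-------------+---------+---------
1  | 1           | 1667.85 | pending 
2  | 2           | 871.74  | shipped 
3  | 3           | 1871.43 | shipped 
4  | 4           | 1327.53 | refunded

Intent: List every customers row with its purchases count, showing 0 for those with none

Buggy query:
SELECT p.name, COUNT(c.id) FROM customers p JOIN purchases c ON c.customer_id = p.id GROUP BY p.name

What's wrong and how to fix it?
Bug: An inner join excludes parents with zero children

Fix: Switch to LEFT JOIN to retain unmatched parent rows

Corrected query:
SELECT p.name, COUNT(c.id) FROM customers p LEFT JOIN purchases c ON c.customer_id = p.id GROUP BY p.name

Result:
name  | COUNT(c.id)
------+------------
Carol | 1          
Dave  | 0          
Eve   | 1          
Frank | 1          
Grace | 1          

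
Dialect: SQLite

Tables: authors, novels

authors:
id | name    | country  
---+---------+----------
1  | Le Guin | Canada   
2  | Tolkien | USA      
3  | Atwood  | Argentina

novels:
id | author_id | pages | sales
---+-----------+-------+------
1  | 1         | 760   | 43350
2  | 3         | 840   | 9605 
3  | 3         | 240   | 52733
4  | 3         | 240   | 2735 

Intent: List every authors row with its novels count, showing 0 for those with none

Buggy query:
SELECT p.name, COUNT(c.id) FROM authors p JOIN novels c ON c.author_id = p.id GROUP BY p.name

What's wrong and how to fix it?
Bug: An inner join excludes parents with zero children

Fix: Switch to LEFT JOIN to retain unmatched parent rows

Corrected query:
SELECT p.name, COUNT(c.id) FROM authors p LEFT JOIN novels c ON c.author_id = p.id GROUP BY p.name

Result:
name    | COUNT(c.id)
--------+------------
Atwood  | 3          
Le Guin | 1          
Tolkien | 0          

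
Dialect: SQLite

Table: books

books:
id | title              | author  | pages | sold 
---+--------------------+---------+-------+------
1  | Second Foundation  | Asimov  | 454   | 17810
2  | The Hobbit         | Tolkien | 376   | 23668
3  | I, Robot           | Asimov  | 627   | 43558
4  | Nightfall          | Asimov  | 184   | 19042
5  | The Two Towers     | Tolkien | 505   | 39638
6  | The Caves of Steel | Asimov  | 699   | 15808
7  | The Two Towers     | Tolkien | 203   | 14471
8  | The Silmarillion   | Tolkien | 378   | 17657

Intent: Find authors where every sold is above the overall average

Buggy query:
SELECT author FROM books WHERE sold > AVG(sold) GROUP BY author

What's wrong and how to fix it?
Bug: WHERE evaluates per row before aggregation, so AVG() is unavailable

Fix: Compute the overall average in a scalar subquery and compare each group's MIN against it in HAVING

Corrected query:
SELECT author FROM books GROUP BY author HAVING MIN(sold) > (SELECT AVG(sold) FROM books)

Result:
(no rows)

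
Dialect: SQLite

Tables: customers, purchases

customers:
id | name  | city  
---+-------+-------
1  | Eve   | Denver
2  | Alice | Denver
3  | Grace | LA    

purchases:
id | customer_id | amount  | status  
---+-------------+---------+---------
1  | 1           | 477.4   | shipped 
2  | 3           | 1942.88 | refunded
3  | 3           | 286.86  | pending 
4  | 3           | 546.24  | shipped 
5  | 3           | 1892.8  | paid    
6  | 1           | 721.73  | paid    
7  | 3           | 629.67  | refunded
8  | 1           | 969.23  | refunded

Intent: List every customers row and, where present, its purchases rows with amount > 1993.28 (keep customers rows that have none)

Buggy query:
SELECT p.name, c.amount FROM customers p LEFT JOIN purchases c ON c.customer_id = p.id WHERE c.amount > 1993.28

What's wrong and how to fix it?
Bug: Filtering c.amount in WHERE discards the NULL rows produced by LEFT JOIN, turning it into an inner join

Fix: Put 'c.amount > 1993.28' in the JOIN's ON clause instead of WHERE

Corrected query:
SELECT p.name, c.amount FROM customers p LEFT JOIN purchases c ON c.customer_id = p.id AND c.amount > 1993.28

Result:
name  | amount
------+-------
Eve   | NULL  
Alice | NULL  
Grace | NULL  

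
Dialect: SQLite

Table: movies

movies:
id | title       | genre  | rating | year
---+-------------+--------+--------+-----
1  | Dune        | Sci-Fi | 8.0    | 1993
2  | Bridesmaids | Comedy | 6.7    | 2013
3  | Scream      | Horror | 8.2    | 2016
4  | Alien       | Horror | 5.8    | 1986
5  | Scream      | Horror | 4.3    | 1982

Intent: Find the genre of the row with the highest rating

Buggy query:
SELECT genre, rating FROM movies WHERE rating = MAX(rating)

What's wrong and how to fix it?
Bug: MAX(rating) is an aggregate and cannot be used directly in WHERE

Fix: Use a subquery: WHERE rating = (SELECT MAX(rating) FROM movies)

Corrected query:
SELECT genre, rating FROM movies WHERE rating = (SELECT MAX(rating) FROM movies)

Result:
genre  | rating
-------+-------
Horror | 8.2   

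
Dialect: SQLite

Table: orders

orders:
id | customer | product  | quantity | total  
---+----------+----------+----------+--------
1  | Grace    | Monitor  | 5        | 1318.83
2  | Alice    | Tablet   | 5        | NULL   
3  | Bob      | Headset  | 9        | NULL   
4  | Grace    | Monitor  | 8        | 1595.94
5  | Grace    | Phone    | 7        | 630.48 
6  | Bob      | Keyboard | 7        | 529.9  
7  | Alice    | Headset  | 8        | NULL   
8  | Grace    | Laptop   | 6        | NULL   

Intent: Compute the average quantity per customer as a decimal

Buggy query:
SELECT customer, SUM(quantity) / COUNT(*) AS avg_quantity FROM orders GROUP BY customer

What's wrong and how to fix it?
Bug: SUM(quantity) and COUNT(*) are both integers; the division truncates the fractional part

Fix: Multiply by 1.0 (or CAST to REAL) to force floating-point division

Corrected query:
SELECT customer, SUM(quantity) * 1.0 / COUNT(*) AS avg_quantity FROM orders GROUP BY customer

Result:
customer | avg_quantity
---------+-------------
Alice    | 6.5         
Bob      | 8           
Grace    | 6.5         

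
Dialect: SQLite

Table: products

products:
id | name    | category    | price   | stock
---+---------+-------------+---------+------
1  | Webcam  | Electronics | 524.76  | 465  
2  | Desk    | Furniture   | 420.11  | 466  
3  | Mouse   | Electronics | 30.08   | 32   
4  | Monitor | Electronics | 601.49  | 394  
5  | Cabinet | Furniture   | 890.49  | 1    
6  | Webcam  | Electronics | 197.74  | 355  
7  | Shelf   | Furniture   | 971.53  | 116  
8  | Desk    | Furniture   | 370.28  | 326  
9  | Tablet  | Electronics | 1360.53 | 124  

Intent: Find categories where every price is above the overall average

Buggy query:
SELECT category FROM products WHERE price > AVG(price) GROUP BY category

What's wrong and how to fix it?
Bug: WHERE evaluates per row before aggregation, so AVG() is unavailable

Fix: Compute the overall average in a scalar subquery and compare each group's MIN against it in HAVING

Corrected query:
SELECT category FROM products GROUP BY category HAVING MIN(price) > (SELECT AVG(price) FROM products)

Result:
(no rows)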